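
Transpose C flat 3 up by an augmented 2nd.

D 3

The second takes the letter from C up to D.
An augmented second is 3 semitones; 3 semitones up from Cb3 gives D3.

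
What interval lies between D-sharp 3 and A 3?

D to A spans five letter names (D-E-F-G-A) — that makes it a fifth of some quality.
The perfect fifth is 7 semitones; here we have 6, one semitone narrower: diminished.

diminished 5th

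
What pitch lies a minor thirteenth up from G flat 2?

Counting six letter names plus an octave up from G lands on E.
Moving 20 semitones up from Gb2 (the size of a minor thirteenth) reaches Ebb4.

E double-flat 4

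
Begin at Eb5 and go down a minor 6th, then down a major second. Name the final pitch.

Eb5 down a minor sixth → G4 (8 semitones).
Down a major second from G4: F4 (2 semitones down).

F4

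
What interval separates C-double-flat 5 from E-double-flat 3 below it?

Descending from Cbb5 to Ebb3 is the same interval as ascending Ebb3 to Cbb5.
E to C spans six letter names (E-F-G-A-B-C), plus an octave: a thirteenth.
A major thirteenth would be 21 semitones, but Ebb3 to Cbb5 is 20 — one semitone narrower, making it a minor thirteenth.
(Equivalently, a compound minor sixth: a minor sixth plus an octave.)

m13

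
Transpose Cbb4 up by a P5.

Gbb4

Counting five letter names up from C lands on G.
A perfect fifth is 7 semitones; 7 semitones up from Cbb4 gives Gbb4.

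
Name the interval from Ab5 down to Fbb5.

augmented third

Descending from Ab5 to Fbb5 is the same interval as ascending Fbb5 to Ab5.
F to A spans three letter names (F-G-A), so the interval is some kind of third.
Fbb5 to Ab5 spans 5 semitones — one semitone wider than the major third (4) — giving an augmented third.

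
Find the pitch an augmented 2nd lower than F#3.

Counting two letter names down from F lands on E.
An augmented second spans 3 semitones, so from F#3 the target pitch is Eb3.

Eb3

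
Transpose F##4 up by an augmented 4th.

B##4

Four letter names up from F: B.
Moving 6 semitones up from F##4 (the size of an augmented fourth) reaches B##4.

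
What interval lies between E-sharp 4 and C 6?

diminished thirteenth

E to C spans six letter names (E-F-G-A-B-C), plus an octave, so the interval is some kind of thirteenth.
A major thirteenth would be 21 semitones; E#4 to C6 is 19, two semitones narrower, so the interval is diminished.
(Equivalently, a compound diminished sixth: a diminished sixth plus an octave.)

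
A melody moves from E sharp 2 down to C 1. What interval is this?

Descending from E#2 to C1 is the same interval as ascending C1 to E#2.
C to E spans three letter names (C-D-E), plus an octave, so the interval is some kind of tenth.
The major tenth is 16 semitones; here we have 17, one semitone wider: augmented.
(Equivalently, a compound augmented third: an augmented third plus an octave.)

augmented 10th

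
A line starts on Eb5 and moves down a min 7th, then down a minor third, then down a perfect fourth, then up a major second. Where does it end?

B3

Eb5 down a minor seventh → F4 (10 semitones).
A minor third down from F4 is D4.
A perfect fourth down from D4 is A3.
Up a major second from A3: B3 (2 semitones up).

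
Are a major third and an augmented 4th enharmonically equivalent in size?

No

A major third is 4 semitones but an augmented fourth is 6 semitones — different sizes.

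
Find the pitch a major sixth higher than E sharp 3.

C double-sharp 4

The sixth takes the letter from E up to C.
A major sixth spans 9 semitones, so from E#3 the target pitch is C##4.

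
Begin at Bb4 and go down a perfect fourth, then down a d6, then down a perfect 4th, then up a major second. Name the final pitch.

F##3

A perfect fourth down from Bb4 is F4.
F4 down a diminished sixth → A#3 (7 semitones).
Down a perfect fourth from A#3: E#3 (5 semitones down).
E#3 up a major second → F##3 (2 semitones).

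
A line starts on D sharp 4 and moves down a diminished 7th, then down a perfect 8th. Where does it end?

A diminished seventh down from D#4 is E##3.
Down a perfect octave from E##3: E##2 (12 semitones down).

E double-sharp 2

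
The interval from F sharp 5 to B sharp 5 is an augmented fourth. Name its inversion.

diminished fifth

The rule of nine gives the new number: 9 − 4 = 5, so a fourth becomes a fifth.
The quality also flips — augmented becomes diminished — giving a diminished fifth.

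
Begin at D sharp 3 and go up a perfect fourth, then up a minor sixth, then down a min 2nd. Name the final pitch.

D sharp 4

Up a perfect fourth from D#3: G#3 (5 semitones up).
Up a minor sixth from G#3: E4 (8 semitones up).
Down a minor second from E4: D#4 (1 semitone down).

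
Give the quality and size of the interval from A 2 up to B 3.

A to B spans two letter names (A-B), plus an octave, so the interval is some kind of ninth.
The major ninth spans 14 semitones, and A2 to B3 is exactly 14 semitones — so this is a major ninth.
(Equivalently, a compound major second: a major second plus an octave.)

major ninth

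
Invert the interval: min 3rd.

Interval numbers invert to sum to nine: 3 + 6 = 9, so a third inverts to a sixth.
Quality inverts too: minor becomes major. That makes the inversion a major sixth.

major 6th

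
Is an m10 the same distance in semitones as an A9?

A minor tenth = 15 semitones = an augmented ninth; enharmonically equal.

Yes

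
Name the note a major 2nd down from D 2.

C 2

The second takes the letter from D down to C.
A major second spans 2 semitones, so from D2 the target pitch is C2.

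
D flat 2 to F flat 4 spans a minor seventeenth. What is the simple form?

Take out 2 octaves (14 from the number): 17 − 14 = 3.
That makes a minor seventeenth a compound minor third — 2 octaves plus a minor third.

minor 3rd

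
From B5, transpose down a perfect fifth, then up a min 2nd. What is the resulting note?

A perfect fifth down from B5 is E5.
A minor second up from E5 is F5.

F5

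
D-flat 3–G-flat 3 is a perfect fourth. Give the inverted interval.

perfect 5th

Interval numbers invert to sum to nine: 4 + 5 = 9, so a fourth inverts to a fifth.
Quality inverts too: perfect stays perfect. That makes the inversion a perfect fifth.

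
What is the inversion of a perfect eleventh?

P5

First reduce the compound perfect eleventh to its simple form, a perfect fourth.
Interval numbers invert to sum to nine: 4 + 5 = 9, so a fourth inverts to a fifth.
Quality inverts too: perfect stays perfect. That makes the inversion a perfect fifth.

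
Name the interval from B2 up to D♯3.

major third

B to D spans three letter names (B-C-D), so the interval is some kind of third.
The major third spans 4 semitones, and B2 to D#3 is exactly 4 semitones — so this is a major third.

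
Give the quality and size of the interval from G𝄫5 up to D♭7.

A12

G to D spans five letter names (G-A-B-C-D), plus an octave, so the interval is some kind of twelfth.
Gbb5 to Db7 spans 20 semitones — one semitone wider than the perfect twelfth (19) — giving an augmented twelfth.
(Equivalently, a compound augmented fifth: an augmented fifth plus an octave.)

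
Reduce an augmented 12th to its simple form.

augmented 5th

Subtracting seven from the interval number removes an octave: 12 − 7 = 5.
That makes an augmented twelfth a compound augmented fifth — an octave plus an augmented fifth.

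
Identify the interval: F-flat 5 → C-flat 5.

Descending from Fb5 to Cb5 is the same interval as ascending Cb5 to Fb5.
C to F spans four letter names (C-D-E-F), so the interval is some kind of fourth.
Cb5 to Fb5 is 5 semitones, matching the perfect fourth exactly, so the quality is perfect.

perfect 4th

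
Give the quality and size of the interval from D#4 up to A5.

diminished twelfth

D to A spans five letter names (D-E-F-G-A), plus an octave, so the interval is some kind of twelfth.
The perfect twelfth is 19 semitones; here we have 18, one semitone narrower: diminished.
(Equivalently, a compound diminished fifth: a diminished fifth plus an octave.)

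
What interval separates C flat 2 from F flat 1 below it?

Descending from Cb2 to Fb1 is the same interval as ascending Fb1 to Cb2.
F to C spans five letter names (F-G-A-B-C) — that makes it a fifth of some quality.
The perfect fifth spans 7 semitones, and Fb1 to Cb2 is exactly 7 semitones — so this is a perfect fifth.

P5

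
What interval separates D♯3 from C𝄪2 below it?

Descending from D#3 to C##2 is the same interval as ascending C##2 to D#3.
C to D spans two letter names (C-D), plus an octave: a ninth.
C##2 to D#3 is 13 semitones, a half step short of the major ninth (14), so this is minor.
(Equivalently, a compound minor second: a minor second plus an octave.)

minor 9th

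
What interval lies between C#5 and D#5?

C to D spans two letter names (C-D), so the interval is some kind of second.
Counting semitones, C#5→D#5 is 2, which is the major second.

M2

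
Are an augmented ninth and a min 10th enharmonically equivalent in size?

Yes

An augmented ninth spans 15 semitones, and a minor tenth also spans 15 semitones — they're enharmonic.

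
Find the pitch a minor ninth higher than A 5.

The ninth's letter: A up two letter names plus an octave → B.
Moving 13 semitones up from A5 (the size of a minor ninth) reaches Bb6.

B-flat 6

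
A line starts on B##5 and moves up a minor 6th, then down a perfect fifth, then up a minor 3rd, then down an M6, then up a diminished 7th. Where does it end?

B##5 up a minor sixth → G##6 (8 semitones).
Down a perfect fifth from G##6: C##6 (7 semitones down).
A minor third up from C##6 is E#6.
Down a major sixth from E#6: G#5 (9 semitones down).
G#5 up a diminished seventh → F6 (9 semitones).

F6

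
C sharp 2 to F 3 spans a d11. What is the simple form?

Take out an octave (7 from the number): 11 − 7 = 4.
So a diminished eleventh is an octave plus a diminished fourth. The quality is unchanged.

d4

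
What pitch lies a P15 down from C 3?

The letter stays C (same as the start), shifted two octaves down.
A perfect fifteenth is 24 semitones; 24 semitones down from C3 gives C1.

C 1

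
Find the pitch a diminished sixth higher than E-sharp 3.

C 4

Six letter names up from E: C.
Moving 7 semitones up from E#3 (the size of a diminished sixth) reaches C4.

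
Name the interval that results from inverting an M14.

First reduce the compound major fourteenth to its simple form, a major seventh.
Interval numbers invert to sum to nine: 7 + 2 = 9, so a seventh inverts to a second.
The quality also flips — major becomes minor — giving a minor second.

m2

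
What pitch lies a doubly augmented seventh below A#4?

Counting seven letter names down from A lands on B.
A doubly augmented seventh spans 13 semitones, so from A#4 the target pitch is Bbb3.

Bbb3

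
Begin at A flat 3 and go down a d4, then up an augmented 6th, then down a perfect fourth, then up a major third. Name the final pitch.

B double-sharp 3

Down a diminished fourth from Ab3: E3 (4 semitones down).
E3 up an augmented sixth → C##4 (10 semitones).
A perfect fourth down from C##4 is G##3.
Up a major third from G##3: B##3 (4 semitones up).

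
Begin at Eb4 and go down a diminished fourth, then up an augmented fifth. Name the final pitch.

Eb4 down a diminished fourth → B3 (4 semitones).
An augmented fifth up from B3 is F##4.

F##4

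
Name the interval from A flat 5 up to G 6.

A to G spans seven letter names (A-B-C-D-E-F-G) — that makes it a seventh of some quality.
Ab5 to G6 is 11 semitones, matching the major seventh exactly, so the quality is major.

major seventh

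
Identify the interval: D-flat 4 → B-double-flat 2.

Descending from Db4 to Bbb2 is the same interval as ascending Bbb2 to Db4.
B to D spans three letter names (B-C-D), plus an octave, so the interval is some kind of tenth.
The major tenth spans 16 semitones, and Bbb2 to Db4 is exactly 16 semitones — so this is a major tenth.
(Equivalently, a compound major third: a major third plus an octave.)

major tenth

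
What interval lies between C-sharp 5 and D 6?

C to D spans two letter names (C-D), plus an octave, so the interval is some kind of ninth.
A major ninth would be 14 semitones, but C#5 to D6 is 13 — one semitone narrower, making it a minor ninth.
(Equivalently, a compound minor second: a minor second plus an octave.)

minor ninth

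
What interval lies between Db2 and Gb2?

D to G spans four letter names (D-E-F-G): a fourth.
The perfect fourth spans 5 semitones, and Db2 to Gb2 is exactly 5 semitones — so this is a perfect fourth.

perfect fourth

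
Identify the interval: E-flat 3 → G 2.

Descending from Eb3 to G2 is the same interval as ascending G2 to Eb3.
G to E spans six letter names (G-A-B-C-D-E): a sixth.
G2 to Eb3 is 8 semitones, a half step short of the major sixth (9), so this is minor.

minor sixth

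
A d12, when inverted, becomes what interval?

First reduce the compound diminished twelfth to its simple form, a diminished fifth.
Inverted interval numbers add to nine, so a fifth pairs with a fourth (5 + 4 = 9).
The quality also flips — diminished becomes augmented — giving an augmented fourth.

A4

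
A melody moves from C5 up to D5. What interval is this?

C to D spans two letter names (C-D): a second.
Counting semitones, C5→D5 is 2, which is the major second.

major second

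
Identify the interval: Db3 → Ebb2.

Descending from Db3 to Ebb2 is the same interval as ascending Ebb2 to Db3.
E to D spans seven letter names (E-F-G-A-B-C-D), so the interval is some kind of seventh.
Counting semitones, Ebb2→Db3 is 11, which is the major seventh.

major 7th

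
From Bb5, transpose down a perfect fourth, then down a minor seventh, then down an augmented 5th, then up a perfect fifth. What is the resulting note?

Bb5 down a perfect fourth → F5 (5 semitones).
F5 down a minor seventh → G4 (10 semitones).
An augmented fifth down from G4 is Cb4.
Cb4 up a perfect fifth → Gb4 (7 semitones).

Gb4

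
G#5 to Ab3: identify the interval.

Descending from G#5 to Ab3 is the same interval as ascending Ab3 to G#5.
A to G spans seven letter names (A-B-C-D-E-F-G), plus an octave: a fourteenth.
A major fourteenth would be 23 semitones; Ab3 to G#5 is 24, one semitone wider, so the interval is augmented.
(Equivalently, a compound augmented seventh: an augmented seventh plus an octave.)

A14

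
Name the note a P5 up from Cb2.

Gb2

The fifth takes the letter from C up to G.
A perfect fifth spans 7 semitones, so from Cb2 the target pitch is Gb2.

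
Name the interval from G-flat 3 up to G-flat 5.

perfect fifteenth

G to G is the same letter name, plus 2 octaves — that makes it a fifteenth of some quality.
The perfect fifteenth spans 24 semitones, and Gb3 to Gb5 is exactly 24 semitones — so this is a perfect fifteenth.
(Equivalently, a compound perfect octave: a perfect octave plus an octave.)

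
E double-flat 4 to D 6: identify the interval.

A14

E to D spans seven letter names (E-F-G-A-B-C-D), plus an octave — that makes it a fourteenth of some quality.
A major fourteenth would be 23 semitones; Ebb4 to D6 is 24, one semitone wider, so the interval is augmented.
(Equivalently, a compound augmented seventh: an augmented seventh plus an octave.)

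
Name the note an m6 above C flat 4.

Counting six letter names up from C lands on A.
A minor sixth is 8 semitones; 8 semitones up from Cb4 gives Abb4.

A double-flat 4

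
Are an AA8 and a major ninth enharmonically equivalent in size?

A doubly augmented octave = 14 semitones = a major ninth; enharmonically equal.

Yes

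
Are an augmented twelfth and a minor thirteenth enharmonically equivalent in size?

An augmented twelfth = 20 semitones = a minor thirteenth; enharmonically equal.

Yes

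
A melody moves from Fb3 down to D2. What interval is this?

diminished tenth

Descending from Fb3 to D2 is the same interval as ascending D2 to Fb3.
D to F spans three letter names (D-E-F), plus an octave — that makes it a tenth of some quality.
The major tenth is 16 semitones; here we have 14, two semitones narrower: diminished.
(Equivalently, a compound diminished third: a diminished third plus an octave.)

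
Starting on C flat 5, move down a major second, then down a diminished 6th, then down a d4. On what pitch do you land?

Cb5 down a major second → Bbb4 (2 semitones).
Down a diminished sixth from Bbb4: D4 (7 semitones down).
D4 down a diminished fourth → A#3 (4 semitones).

A sharp 3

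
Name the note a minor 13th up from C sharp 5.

A 6

The thirteenth's letter: C up six letter names plus an octave → A.
A minor thirteenth is 20 semitones; 20 semitones up from C#5 gives A6.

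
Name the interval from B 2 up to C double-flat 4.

B to C spans two letter names (B-C), plus an octave — that makes it a ninth of some quality.
A major ninth would be 14 semitones; B2 to Cbb4 is 11, three semitones narrower, so the interval is doubly diminished.

doubly diminished ninth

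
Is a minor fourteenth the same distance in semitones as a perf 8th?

No

A minor fourteenth is 22 semitones but a perfect octave is 12 semitones — different sizes.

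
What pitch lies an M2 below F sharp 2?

E 2

Two letter names down from F: E.
A major second spans 2 semitones, so from F#2 the target pitch is E2.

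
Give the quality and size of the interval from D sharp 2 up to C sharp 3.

D to C spans seven letter names (D-E-F-G-A-B-C) — that makes it a seventh of some quality.
At 10 semitones, D#2→C#3 falls one short of a major seventh: minor.

minor seventh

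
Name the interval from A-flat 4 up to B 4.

A to B spans two letter names (A-B), so the interval is some kind of second.
Ab4 to B4 spans 3 semitones — one semitone wider than the major second (2) — giving an augmented second.

augmented second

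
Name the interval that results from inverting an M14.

minor second

First reduce the compound major fourteenth to its simple form, a major seventh.
Inverted interval numbers add to nine, so a seventh pairs with a second (7 + 2 = 9).
Quality inverts too: major becomes minor. That makes the inversion a minor second.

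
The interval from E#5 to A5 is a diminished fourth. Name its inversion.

augmented 5th

Inverted interval numbers add to nine, so a fourth pairs with a fifth (4 + 5 = 9).
And diminished becomes augmented under inversion, so we get an augmented fifth.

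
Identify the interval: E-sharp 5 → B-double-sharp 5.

E to B spans five letter names (E-F-G-A-B) — that makes it a fifth of some quality.
A perfect fifth would be 7 semitones; E#5 to B##5 is 8, one semitone wider, so the interval is augmented.

augmented fifth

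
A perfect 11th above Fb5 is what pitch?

Four letters up from F (plus an octave) reaches B.
A perfect eleventh spans 17 semitones, so from Fb5 the target pitch is Bbb6.

Bbb6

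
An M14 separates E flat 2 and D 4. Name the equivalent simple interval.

Subtracting seven from the interval number removes an octave: 14 − 7 = 7.
So a major fourteenth is an octave plus a major seventh. The quality is unchanged.

major seventh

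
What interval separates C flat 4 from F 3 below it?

Descending from Cb4 to F3 is the same interval as ascending F3 to Cb4.
F to C spans five letter names (F-G-A-B-C): a fifth.
The perfect fifth is 7 semitones; here we have 6, one semitone narrower: diminished.

diminished fifth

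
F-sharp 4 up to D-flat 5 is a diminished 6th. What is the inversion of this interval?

augmented 3rd

The rule of nine gives the new number: 9 − 6 = 3, so a sixth becomes a third.
And diminished becomes augmented under inversion, so we get an augmented third.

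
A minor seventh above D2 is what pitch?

Counting seven letter names up from D lands on C.
A minor seventh spans 10 semitones, so from D2 the target pitch is C3.

C3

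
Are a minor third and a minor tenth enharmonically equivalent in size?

A minor third is 3 semitones but a minor tenth is 15 semitones — different sizes.

No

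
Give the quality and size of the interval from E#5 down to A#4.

Descending from E#5 to A#4 is the same interval as ascending A#4 to E#5.
A to E spans five letter names (A-B-C-D-E), so the interval is some kind of fifth.
The perfect fifth spans 7 semitones, and A#4 to E#5 is exactly 7 semitones — so this is a perfect fifth.

perfect fifth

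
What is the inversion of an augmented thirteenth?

First reduce the compound augmented thirteenth to its simple form, an augmented sixth.
The rule of nine gives the new number: 9 − 6 = 3, so a sixth becomes a third.
Quality inverts too: augmented becomes diminished. That makes the inversion a diminished third.

d3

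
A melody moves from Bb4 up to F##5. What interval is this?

B to F spans five letter names (B-C-D-E-F), so the interval is some kind of fifth.
A perfect fifth would be 7 semitones; Bb4 to F##5 is 9, two semitones wider, so the interval is doubly augmented.

doubly augmented fifth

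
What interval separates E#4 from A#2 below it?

perfect twelfth

Descending from E#4 to A#2 is the same interval as ascending A#2 to E#4.
A to E spans five letter names (A-B-C-D-E), plus an octave — that makes it a twelfth of some quality.
A#2 to E#4 is 19 semitones, matching the perfect twelfth exactly, so the quality is perfect.
(Equivalently, a compound perfect fifth: a perfect fifth plus an octave.)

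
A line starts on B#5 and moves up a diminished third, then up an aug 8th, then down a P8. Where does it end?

Up a diminished third from B#5: D6 (2 semitones up).
An augmented octave up from D6 is D#7.
D#7 down a perfect octave → D#6 (12 semitones).

D#6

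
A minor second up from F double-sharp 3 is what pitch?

G sharp 3

Two letter names up from F: G.
A minor second is 1 semitone; 1 semitone up from F##3 gives G#3.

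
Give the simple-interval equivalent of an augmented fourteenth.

Take out an octave (7 from the number): 14 − 7 = 7.
Quality carries through unchanged, so the simple form is an augmented seventh.

augmented seventh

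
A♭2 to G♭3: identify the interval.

A to G spans seven letter names (A-B-C-D-E-F-G): a seventh.
Ab2 to Gb3 is 10 semitones, a half step short of the major seventh (11), so this is minor.

m7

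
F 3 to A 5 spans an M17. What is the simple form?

Take out 2 octaves (14 from the number): 17 − 14 = 3.
That makes a major seventeenth a compound major third — 2 octaves plus a major third.

M3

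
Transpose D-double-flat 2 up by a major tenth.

F-flat 3

The tenth's letter: D up three letter names plus an octave → F.
Moving 16 semitones up from Dbb2 (the size of a major tenth) reaches Fb3.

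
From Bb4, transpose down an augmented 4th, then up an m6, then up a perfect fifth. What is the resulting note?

Down an augmented fourth from Bb4: Fb4 (6 semitones down).
Fb4 up a minor sixth → Dbb5 (8 semitones).
A perfect fifth up from Dbb5 is Abb5.

Abb5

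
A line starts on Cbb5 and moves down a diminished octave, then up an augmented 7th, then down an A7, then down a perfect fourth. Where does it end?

Down a diminished octave from Cbb5: Cb4 (11 semitones down).
An augmented seventh up from Cb4 is B4.
B4 down an augmented seventh → Cb4 (12 semitones).
Down a perfect fourth from Cb4: Gb3 (5 semitones down).

Gb3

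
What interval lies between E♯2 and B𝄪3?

E to B spans five letter names (E-F-G-A-B), plus an octave: a twelfth.
The perfect twelfth is 19 semitones; here we have 20, one semitone wider: augmented.
(Equivalently, a compound augmented fifth: an augmented fifth plus an octave.)

augmented twelfth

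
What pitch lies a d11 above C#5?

Counting four letter names plus an octave up from C lands on F.
A diminished eleventh is 16 semitones; 16 semitones up from C#5 gives F6.

F6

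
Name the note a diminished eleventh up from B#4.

The eleventh's letter: B up four letter names plus an octave → E.
A diminished eleventh spans 16 semitones, so from B#4 the target pitch is E6.

E6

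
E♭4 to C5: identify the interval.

E to C spans six letter names (E-F-G-A-B-C): a sixth.
Counting semitones, Eb4→C5 is 9, which is the major sixth.

major sixth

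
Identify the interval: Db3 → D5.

D to D is the same letter name, plus 2 octaves — that makes it a fifteenth of some quality.
Db3 to D5 spans 25 semitones — one semitone wider than the perfect fifteenth (24) — giving an augmented fifteenth.
(Equivalently, a compound augmented octave: an augmented octave plus an octave.)

augmented 15th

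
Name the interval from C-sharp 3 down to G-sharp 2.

Descending from C#3 to G#2 is the same interval as ascending G#2 to C#3.
G to C spans four letter names (G-A-B-C): a fourth.
The perfect fourth spans 5 semitones, and G#2 to C#3 is exactly 5 semitones — so this is a perfect fourth.

perfect 4th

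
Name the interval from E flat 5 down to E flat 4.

P8

Descending from Eb5 to Eb4 is the same interval as ascending Eb4 to Eb5.
E to E is the same letter name, plus an octave: an octave.
Counting semitones, Eb4→Eb5 is 12, which is the perfect octave.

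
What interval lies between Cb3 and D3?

augmented second

C to D spans two letter names (C-D): a second.
Cb3 to D3 spans 3 semitones — one semitone wider than the major second (2) — giving an augmented second.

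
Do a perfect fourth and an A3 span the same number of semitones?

Yes

A perfect fourth = 5 semitones = an augmented third; enharmonically equal.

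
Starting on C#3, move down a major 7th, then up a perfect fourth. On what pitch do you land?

G2

Down a major seventh from C#3: D2 (11 semitones down).
A perfect fourth up from D2 is G2.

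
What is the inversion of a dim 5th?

A4

Interval numbers invert to sum to nine: 5 + 4 = 9, so a fifth inverts to a fourth.
And diminished becomes augmented under inversion, so we get an augmented fourth.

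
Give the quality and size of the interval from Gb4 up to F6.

G to F spans seven letter names (G-A-B-C-D-E-F), plus an octave — that makes it a fourteenth of some quality.
Gb4 to F6 is 23 semitones, matching the major fourteenth exactly, so the quality is major.
(Equivalently, a compound major seventh: a major seventh plus an octave.)

major fourteenth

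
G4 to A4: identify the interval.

G to A spans two letter names (G-A), so the interval is some kind of second.
G4 to A4 is 2 semitones, matching the major second exactly, so the quality is major.

M2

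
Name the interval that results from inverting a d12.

First reduce the compound diminished twelfth to its simple form, a diminished fifth.
Interval numbers invert to sum to nine: 5 + 4 = 9, so a fifth inverts to a fourth.
And diminished becomes augmented under inversion, so we get an augmented fourth.

augmented fourth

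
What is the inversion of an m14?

First reduce the compound minor fourteenth to its simple form, a minor seventh.
The rule of nine gives the new number: 9 − 7 = 2, so a seventh becomes a second.
The quality also flips — minor becomes major — giving a major second.

major second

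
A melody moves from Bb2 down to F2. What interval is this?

P4

Descending from Bb2 to F2 is the same interval as ascending F2 to Bb2.
F to B spans four letter names (F-G-A-B), so the interval is some kind of fourth.
The perfect fourth spans 5 semitones, and F2 to Bb2 is exactly 5 semitones — so this is a perfect fourth.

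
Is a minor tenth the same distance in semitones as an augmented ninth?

A minor tenth = 15 semitones = an augmented ninth; enharmonically equal.

Yes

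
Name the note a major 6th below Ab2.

Six letter names down from A: C.
A major sixth spans 9 semitones, so from Ab2 the target pitch is Cb2.

Cb2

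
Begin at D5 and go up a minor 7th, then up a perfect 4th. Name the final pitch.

F6

Up a minor seventh from D5: C6 (10 semitones up).
C6 up a perfect fourth → F6 (5 semitones).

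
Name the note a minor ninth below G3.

F#2

Two letters down from G (plus an octave) reaches F.
Moving 13 semitones down from G3 (the size of a minor ninth) reaches F#2.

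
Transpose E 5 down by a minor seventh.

F-sharp 4

Counting seven letter names down from E lands on F.
Moving 10 semitones down from E5 (the size of a minor seventh) reaches F#4.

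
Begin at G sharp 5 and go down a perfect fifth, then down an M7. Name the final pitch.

G#5 down a perfect fifth → C#5 (7 semitones).
A major seventh down from C#5 is D4.

D 4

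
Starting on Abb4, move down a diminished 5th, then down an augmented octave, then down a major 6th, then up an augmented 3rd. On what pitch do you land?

Ab2

Abb4 down a diminished fifth → Db4 (6 semitones).
Db4 down an augmented octave → Dbb3 (13 semitones).
Down a major sixth from Dbb3: Fbb2 (9 semitones down).
Up an augmented third from Fbb2: Ab2 (5 semitones up).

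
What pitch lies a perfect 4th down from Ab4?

Eb4

Counting four letter names down from A lands on E.
A perfect fourth spans 5 semitones, so from Ab4 the target pitch is Eb4.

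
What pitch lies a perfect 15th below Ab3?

Ab1

The letter stays A (same as the start), shifted two octaves down.
Moving 24 semitones down from Ab3 (the size of a perfect fifteenth) reaches Ab1.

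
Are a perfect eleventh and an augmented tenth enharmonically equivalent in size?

Yes

Both span 17 semitones: a perfect eleventh and an augmented tenth are the same chromatic distance.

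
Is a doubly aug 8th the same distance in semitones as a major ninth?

Both span 14 semitones: a doubly augmented octave and a major ninth are the same chromatic distance.

Yes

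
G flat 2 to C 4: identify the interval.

G to C spans four letter names (G-A-B-C), plus an octave — that makes it an eleventh of some quality.
A perfect eleventh would be 17 semitones; Gb2 to C4 is 18, one semitone wider, so the interval is augmented.
(Equivalently, a compound augmented fourth: an augmented fourth plus an octave.)

A11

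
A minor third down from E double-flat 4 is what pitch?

C flat 4

Counting three letter names down from E lands on C.
A minor third is 3 semitones; 3 semitones down from Ebb4 gives Cb4.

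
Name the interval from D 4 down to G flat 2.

Descending from D4 to Gb2 is the same interval as ascending Gb2 to D4.
G to D spans five letter names (G-A-B-C-D), plus an octave, so the interval is some kind of twelfth.
The perfect twelfth is 19 semitones; here we have 20, one semitone wider: augmented.
(Equivalently, a compound augmented fifth: an augmented fifth plus an octave.)

augmented 12th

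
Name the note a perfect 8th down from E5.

An octave keeps the letter name E, an octave down from E.
Moving 12 semitones down from E5 (the size of a perfect octave) reaches E4.

E4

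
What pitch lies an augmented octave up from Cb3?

An octave keeps the letter name C, an octave up from C.
An augmented octave spans 13 semitones, so from Cb3 the target pitch is C4.

C4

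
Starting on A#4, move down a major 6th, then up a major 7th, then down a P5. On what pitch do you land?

A major sixth down from A#4 is C#4.
A major seventh up from C#4 is B#4.
B#4 down a perfect fifth → E#4 (7 semitones).

E#4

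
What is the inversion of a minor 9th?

First reduce the compound minor ninth to its simple form, a minor second.
The rule of nine gives the new number: 9 − 2 = 7, so a second becomes a seventh.
Quality inverts too: minor becomes major. That makes the inversion a major seventh.

major seventh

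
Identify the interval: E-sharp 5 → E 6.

d8

E to E is the same letter name, plus an octave, so the interval is some kind of octave.
E#5 to E6 spans 11 semitones — one semitone narrower than the perfect octave (12) — giving a diminished octave.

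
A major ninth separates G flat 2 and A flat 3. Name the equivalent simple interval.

major second

Each octave removed subtracts seven from the number: 9 − 7 = 2.
So a major ninth is an octave plus a major second. The quality is unchanged.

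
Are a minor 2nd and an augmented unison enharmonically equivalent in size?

Yes

A minor second = 1 semitone = an augmented unison; enharmonically equal.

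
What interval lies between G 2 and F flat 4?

diminished 14th

G to F spans seven letter names (G-A-B-C-D-E-F), plus an octave — that makes it a fourteenth of some quality.
The major fourteenth is 23 semitones; here we have 21, two semitones narrower: diminished.
(Equivalently, a compound diminished seventh: a diminished seventh plus an octave.)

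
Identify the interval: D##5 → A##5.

perfect fifth

D to A spans five letter names (D-E-F-G-A): a fifth.
Counting semitones, D##5→A##5 is 7, which is the perfect fifth.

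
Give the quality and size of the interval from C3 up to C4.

perfect octave

C to C is the same letter name, plus an octave — that makes it an octave of some quality.
Counting semitones, C3→C4 is 12, which is the perfect octave.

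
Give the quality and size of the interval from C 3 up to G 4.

P12

C to G spans five letter names (C-D-E-F-G), plus an octave — that makes it a twelfth of some quality.
Counting semitones, C3→G4 is 19, which is the perfect twelfth.
(Equivalently, a compound perfect fifth: a perfect fifth plus an octave.)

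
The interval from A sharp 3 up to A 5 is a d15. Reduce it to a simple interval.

diminished octave

Each octave removed subtracts seven from the number: 15 − 7 = 8.
Quality carries through unchanged, so the simple form is a diminished octave.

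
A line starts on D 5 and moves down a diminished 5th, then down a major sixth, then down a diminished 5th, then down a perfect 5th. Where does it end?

Down a diminished fifth from D5: G#4 (6 semitones down).
G#4 down a major sixth → B3 (9 semitones).
Down a diminished fifth from B3: E#3 (6 semitones down).
A perfect fifth down from E#3 is A#2.

A sharp 2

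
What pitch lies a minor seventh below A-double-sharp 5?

Seven letter names down from A: B.
A minor seventh spans 10 semitones, so from A##5 the target pitch is B##4.

B-double-sharp 4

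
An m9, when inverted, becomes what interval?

First reduce the compound minor ninth to its simple form, a minor second.
Interval numbers invert to sum to nine: 2 + 7 = 9, so a second inverts to a seventh.
And minor becomes major under inversion, so we get a major seventh.

major 7th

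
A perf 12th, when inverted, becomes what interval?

P4

First reduce the compound perfect twelfth to its simple form, a perfect fifth.
Inverted interval numbers add to nine, so a fifth pairs with a fourth (5 + 4 = 9).
Quality inverts too: perfect stays perfect. That makes the inversion a perfect fourth.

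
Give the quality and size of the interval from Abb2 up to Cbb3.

minor 3rd

A to C spans three letter names (A-B-C), so the interval is some kind of third.
At 3 semitones, Abb2→Cbb3 falls one short of a major third: minor.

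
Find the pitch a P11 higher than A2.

D4

Counting four letter names plus an octave up from A lands on D.
Moving 17 semitones up from A2 (the size of a perfect eleventh) reaches D4.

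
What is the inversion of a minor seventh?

The rule of nine gives the new number: 9 − 7 = 2, so a seventh becomes a second.
The quality also flips — minor becomes major — giving a major second.

M2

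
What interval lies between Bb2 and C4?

B to C spans two letter names (B-C), plus an octave: a ninth.
The major ninth spans 14 semitones, and Bb2 to C4 is exactly 14 semitones — so this is a major ninth.
(Equivalently, a compound major second: a major second plus an octave.)

major ninth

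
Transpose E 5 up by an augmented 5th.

B-sharp 5

The fifth takes the letter from E up to B.
An augmented fifth is 8 semitones; 8 semitones up from E5 gives B#5.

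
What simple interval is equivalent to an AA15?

doubly augmented octave

Each octave removed subtracts seven from the number: 15 − 7 = 8.
So a doubly augmented fifteenth is an octave plus a doubly augmented octave. The quality is unchanged.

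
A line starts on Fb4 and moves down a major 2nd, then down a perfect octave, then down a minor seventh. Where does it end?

Fb2

A major second down from Fb4 is Ebb4.
Down a perfect octave from Ebb4: Ebb3 (12 semitones down).
Ebb3 down a minor seventh → Fb2 (10 semitones).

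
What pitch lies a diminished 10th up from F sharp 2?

A flat 3

The tenth's letter: F up three letter names plus an octave → A.
A diminished tenth spans 14 semitones, so from F#2 the target pitch is Ab3.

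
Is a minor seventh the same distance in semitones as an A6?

Yes

A minor seventh spans 10 semitones, and an augmented sixth also spans 10 semitones — they're enharmonic.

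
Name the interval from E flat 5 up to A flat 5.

perfect fourth

E to A spans four letter names (E-F-G-A): a fourth.
Counting semitones, Eb5→Ab5 is 5, which is the perfect fourth.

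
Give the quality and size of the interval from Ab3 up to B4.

A9

A to B spans two letter names (A-B), plus an octave, so the interval is some kind of ninth.
The major ninth is 14 semitones; here we have 15, one semitone wider: augmented.
(Equivalently, a compound augmented second: an augmented second plus an octave.)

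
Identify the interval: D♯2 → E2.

D to E spans two letter names (D-E): a second.
D#2 to E2 is 1 semitone, a half step short of the major second (2), so this is minor.

m2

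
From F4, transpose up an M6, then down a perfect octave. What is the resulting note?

F4 up a major sixth → D5 (9 semitones).
A perfect octave down from D5 is D4.

D4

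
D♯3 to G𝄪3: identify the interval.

augmented 4th

D to G spans four letter names (D-E-F-G): a fourth.
A perfect fourth would be 5 semitones; D#3 to G##3 is 6, one semitone wider, so the interval is augmented.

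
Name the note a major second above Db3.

The second takes the letter from D up to E.
A major second is 2 semitones; 2 semitones up from Db3 gives Eb3.

Eb3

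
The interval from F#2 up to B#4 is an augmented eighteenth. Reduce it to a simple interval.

Subtracting seven from the interval number removes an octave: 18 − 14 = 4.
Quality carries through unchanged, so the simple form is an augmented fourth.

A4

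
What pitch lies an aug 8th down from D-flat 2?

D-double-flat 1

For an octave the letter name doesn't change: still D, an octave down.
Moving 13 semitones down from Db2 (the size of an augmented octave) reaches Dbb1.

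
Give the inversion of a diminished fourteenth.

augmented second

First reduce the compound diminished fourteenth to its simple form, a diminished seventh.
Inverted interval numbers add to nine, so a seventh pairs with a second (7 + 2 = 9).
And diminished becomes augmented under inversion, so we get an augmented second.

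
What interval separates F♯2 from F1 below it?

augmented octave

Descending from F#2 to F1 is the same interval as ascending F1 to F#2.
F to F is the same letter name, plus an octave — that makes it an octave of some quality.
The perfect octave is 12 semitones; here we have 13, one semitone wider: augmented.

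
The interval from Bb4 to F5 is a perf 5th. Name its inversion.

perfect fourth

Inverted interval numbers add to nine, so a fifth pairs with a fourth (5 + 4 = 9).
The quality also flips — perfect stays perfect — giving a perfect fourth.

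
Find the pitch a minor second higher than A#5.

Counting two letter names up from A lands on B.
A minor second spans 1 semitone, so from A#5 the target pitch is B5.

B5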